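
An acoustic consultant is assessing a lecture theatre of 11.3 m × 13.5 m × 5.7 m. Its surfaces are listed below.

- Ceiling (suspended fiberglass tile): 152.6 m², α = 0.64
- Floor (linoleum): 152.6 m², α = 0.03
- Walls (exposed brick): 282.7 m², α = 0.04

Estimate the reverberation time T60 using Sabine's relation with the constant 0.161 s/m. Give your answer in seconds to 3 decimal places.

Equivalent absorption area: A = 152.6*0.64 + 152.6*0.03 + 282.7*0.04 = 113.550 m².
Room volume: 869.535 m³.
RT60 = 0.161 · V / A = 0.161 × 869.535 / 113.550 = 1.233 s.

1.233 s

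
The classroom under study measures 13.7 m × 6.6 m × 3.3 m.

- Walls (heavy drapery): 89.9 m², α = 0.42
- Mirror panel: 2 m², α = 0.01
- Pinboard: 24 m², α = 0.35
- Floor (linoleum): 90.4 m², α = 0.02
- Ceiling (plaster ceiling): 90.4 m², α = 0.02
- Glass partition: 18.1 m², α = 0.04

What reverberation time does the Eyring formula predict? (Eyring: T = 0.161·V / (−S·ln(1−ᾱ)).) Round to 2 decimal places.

S = Σ Sᵢ = 314.8 m².
Absorption A = 89.9×0.42 + 2×0.01 + 24×0.35 + 90.4×0.02 + 90.4×0.02 + 18.1×0.04 = 50.518 sabins.
Mean coefficient ᾱ = A/S = 0.1605.
Eyring denominator: −S ln(1−ᾱ) = 55.074.
V = 13.7 × 6.6 × 3.3 = 298.386 m³.
T = 0.161·V/[−S·ln(1−ᾱ)] = 0.161·298.386/55.074 = 0.87 s.

0.87 s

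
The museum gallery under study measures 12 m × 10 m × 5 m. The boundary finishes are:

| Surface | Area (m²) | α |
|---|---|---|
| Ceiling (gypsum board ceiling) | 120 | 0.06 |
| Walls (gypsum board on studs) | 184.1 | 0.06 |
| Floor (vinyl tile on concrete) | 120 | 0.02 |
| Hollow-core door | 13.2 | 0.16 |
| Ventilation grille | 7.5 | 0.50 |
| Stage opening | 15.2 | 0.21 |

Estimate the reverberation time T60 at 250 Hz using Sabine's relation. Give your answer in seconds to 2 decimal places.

3.25 seconds

Total absorption A = 120·0.06 + 184.1·0.06 + 120·0.02 + 13.2·0.16 + 7.5·0.50 + 15.2·0.21
  = 7.200 + 11.046 + 2.400 + 2.112 + 3.750 + 3.192 = 29.700 m² sabins.
Volume V = 12 × 10 × 5 = 600 m³.
Sabine: RT60 = 0.161 × 600 / 29.700 = 3.25 s.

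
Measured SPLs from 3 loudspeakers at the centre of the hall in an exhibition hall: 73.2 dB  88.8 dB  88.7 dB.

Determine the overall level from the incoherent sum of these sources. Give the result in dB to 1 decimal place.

Sum in the linear (power) domain: Σ 10^(Lᵢ/10) = 10^(73.2/10) + 10^(88.8/10) + 10^(88.7/10) = 1.521e+09.
L_total = 10·log₁₀(1.521e+09) = 91.8 dB.

91.8 dB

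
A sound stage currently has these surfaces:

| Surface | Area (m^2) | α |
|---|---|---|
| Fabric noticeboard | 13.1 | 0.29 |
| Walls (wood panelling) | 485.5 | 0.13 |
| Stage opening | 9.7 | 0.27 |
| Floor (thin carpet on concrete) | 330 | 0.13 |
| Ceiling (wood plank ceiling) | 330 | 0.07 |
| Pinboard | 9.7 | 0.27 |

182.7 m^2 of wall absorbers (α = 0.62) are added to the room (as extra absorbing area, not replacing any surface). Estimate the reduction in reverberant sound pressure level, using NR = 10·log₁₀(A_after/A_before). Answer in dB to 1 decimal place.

A_before = Σ Sᵢαᵢ = 13.1×0.29 + 485.5×0.13 + 9.7×0.27 + 330×0.13 + 330×0.07 + 9.7×0.27 = 138.152 sabins.
Added absorption = 182.7 × 0.62 = 113.274 sabins.
New total A_after = 251.426 sabins.
NR = 10·log₁₀(251.426/138.152) = 2.6 dB.

2.6 dB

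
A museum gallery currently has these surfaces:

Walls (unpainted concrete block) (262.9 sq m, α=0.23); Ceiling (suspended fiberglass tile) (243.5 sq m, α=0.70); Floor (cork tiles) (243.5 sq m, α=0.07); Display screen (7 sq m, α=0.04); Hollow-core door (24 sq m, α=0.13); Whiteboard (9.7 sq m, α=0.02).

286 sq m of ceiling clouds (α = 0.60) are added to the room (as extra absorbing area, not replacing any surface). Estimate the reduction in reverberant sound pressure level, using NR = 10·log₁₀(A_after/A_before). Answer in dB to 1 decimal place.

2.3 dB

Total absorption A_before = 262.9×0.23 + 243.5×0.70 + 243.5×0.07 + 7×0.04 + 24×0.13 + 9.7×0.02
  = 60.467 + 170.450 + 17.045 + 0.280 + 3.120 + 0.194 = 251.556 sq m sabins.
Added absorption = 286 × 0.60 = 171.600 sabins.
A_after = 251.556 + 171.600 = 423.156 sabins.
Reduction = 10 log₁₀(A_after/A_before) = 10 log₁₀(1.6822) = 2.3 dB.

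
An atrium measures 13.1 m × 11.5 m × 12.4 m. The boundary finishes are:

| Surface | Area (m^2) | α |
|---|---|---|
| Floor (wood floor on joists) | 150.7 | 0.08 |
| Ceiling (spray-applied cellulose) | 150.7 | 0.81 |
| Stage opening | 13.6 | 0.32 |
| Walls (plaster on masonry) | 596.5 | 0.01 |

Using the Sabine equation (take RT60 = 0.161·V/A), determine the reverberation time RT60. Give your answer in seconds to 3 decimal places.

2.082 s

Summing Sᵢαᵢ: 12.056 + 122.067 + 4.352 + 5.965 → A = 144.440 sabins.
V = 13.1·11.5·12.4 = 1868.06 m³.
T = 0.161 V/A = 0.161·1868.06/144.440 = 2.082 s.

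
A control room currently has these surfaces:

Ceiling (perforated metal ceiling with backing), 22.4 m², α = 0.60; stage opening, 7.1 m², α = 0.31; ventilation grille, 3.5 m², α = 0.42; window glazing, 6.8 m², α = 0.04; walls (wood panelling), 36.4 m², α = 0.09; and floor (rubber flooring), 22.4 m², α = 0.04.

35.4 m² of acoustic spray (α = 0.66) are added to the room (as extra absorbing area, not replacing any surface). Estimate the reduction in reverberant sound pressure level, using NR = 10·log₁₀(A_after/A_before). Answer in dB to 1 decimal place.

3.2 dB

Total absorption A_before = 22.4·0.60 + 7.1·0.31 + 3.5·0.42 + 6.8·0.04 + 36.4·0.09 + 22.4·0.04
  = 13.440 + 2.201 + 1.470 + 0.272 + 3.276 + 0.896 = 21.555 m² sabins.
Treatment contributes 35.4·0.66 = 23.364 sabins.
A_after = 21.555 + 23.364 = 44.919 sabins.
Reduction = 10 log₁₀(A_after/A_before) = 10 log₁₀(2.0839) = 3.2 dB.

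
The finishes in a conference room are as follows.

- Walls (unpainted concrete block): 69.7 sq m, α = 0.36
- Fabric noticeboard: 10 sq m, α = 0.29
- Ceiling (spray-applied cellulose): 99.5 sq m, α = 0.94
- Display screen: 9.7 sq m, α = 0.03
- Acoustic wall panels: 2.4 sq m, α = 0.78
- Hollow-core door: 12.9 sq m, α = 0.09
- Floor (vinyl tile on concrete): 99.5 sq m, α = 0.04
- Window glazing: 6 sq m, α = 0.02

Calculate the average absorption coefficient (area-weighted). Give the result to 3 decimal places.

0.416

S = Σ Sᵢ = 69.7 + 10 + 99.5 + 9.7 + 2.4 + 12.9 + 99.5 + 6 = 309.7 sq m.
Weighted sum Σ Sα = 128.946.
ᾱ = 128.946 / 309.7 = 0.416.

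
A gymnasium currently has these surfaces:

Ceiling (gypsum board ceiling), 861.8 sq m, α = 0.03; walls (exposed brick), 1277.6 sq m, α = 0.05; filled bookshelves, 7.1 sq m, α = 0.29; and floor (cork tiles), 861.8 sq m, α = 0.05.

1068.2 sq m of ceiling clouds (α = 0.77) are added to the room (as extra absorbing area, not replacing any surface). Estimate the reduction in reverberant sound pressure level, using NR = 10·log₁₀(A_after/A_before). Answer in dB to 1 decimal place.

8.5 dB

Total absorption A_before = 861.8*0.03 + 1277.6*0.05 + 7.1*0.29 + 861.8*0.05
  = 25.854 + 63.880 + 2.059 + 43.090 = 134.883 sq m sabins.
Treatment contributes 1068.2·0.77 = 822.514 sabins.
New total A_after = 957.397 sabins.
NR = 10·log₁₀(957.397/134.883) = 8.5 dB.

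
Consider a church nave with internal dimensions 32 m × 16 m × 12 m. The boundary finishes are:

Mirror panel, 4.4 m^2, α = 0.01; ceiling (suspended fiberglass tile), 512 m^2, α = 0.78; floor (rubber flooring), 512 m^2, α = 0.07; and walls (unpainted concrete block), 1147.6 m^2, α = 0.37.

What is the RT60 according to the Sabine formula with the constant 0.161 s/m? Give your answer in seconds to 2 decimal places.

Total absorption A = 4.4*0.01 + 512*0.78 + 512*0.07 + 1147.6*0.37
  = 0.044 + 399.360 + 35.840 + 424.612 = 859.856 m^2 sabins.
Volume V = 32 × 16 × 12 = 6144 m³.
Sabine: RT60 = 0.161 × 6144 / 859.856 = 1.15 s.

1.15 seconds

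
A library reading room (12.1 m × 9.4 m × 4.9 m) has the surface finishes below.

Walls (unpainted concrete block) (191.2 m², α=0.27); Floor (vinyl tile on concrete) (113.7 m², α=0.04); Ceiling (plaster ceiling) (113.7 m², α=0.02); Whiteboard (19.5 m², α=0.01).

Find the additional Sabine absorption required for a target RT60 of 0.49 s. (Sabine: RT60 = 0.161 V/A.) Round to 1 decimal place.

124.5 sabins

A₁ = Σ Sᵢαᵢ = 191.2×0.27 + 113.7×0.04 + 113.7×0.02 + 19.5×0.01 = 58.641 sabins.
V = 557.326 m³. Required absorption A₂ = 0.161 × 557.326 / 0.49 = 183.121 sabins.
Additional absorption ΔA = 183.121 − 58.641 = 124.5 sabins.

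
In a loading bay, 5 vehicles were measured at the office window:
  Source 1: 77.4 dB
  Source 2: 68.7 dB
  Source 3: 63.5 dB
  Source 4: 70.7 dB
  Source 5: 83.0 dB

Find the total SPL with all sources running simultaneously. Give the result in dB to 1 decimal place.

84.4 dB

Σ 10^(Lᵢ/10) = 2.759e+08.
Combined level = 10 log₁₀(2.759e+08) = 84.4 dB.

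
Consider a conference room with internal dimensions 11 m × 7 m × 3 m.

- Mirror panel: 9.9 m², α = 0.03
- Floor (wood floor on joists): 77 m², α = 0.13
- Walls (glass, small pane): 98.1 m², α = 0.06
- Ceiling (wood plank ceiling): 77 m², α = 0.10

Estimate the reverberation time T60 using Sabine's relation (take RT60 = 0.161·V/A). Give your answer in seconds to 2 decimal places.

Total absorption A = 9.9×0.03 + 77×0.13 + 98.1×0.06 + 77×0.10
  = 0.297 + 10.010 + 5.886 + 7.700 = 23.893 m² sabins.
Volume V = 11 × 7 × 3 = 231 m³.
Sabine: RT60 = 0.161 × 231 / 23.893 = 1.56 s.

1.56 s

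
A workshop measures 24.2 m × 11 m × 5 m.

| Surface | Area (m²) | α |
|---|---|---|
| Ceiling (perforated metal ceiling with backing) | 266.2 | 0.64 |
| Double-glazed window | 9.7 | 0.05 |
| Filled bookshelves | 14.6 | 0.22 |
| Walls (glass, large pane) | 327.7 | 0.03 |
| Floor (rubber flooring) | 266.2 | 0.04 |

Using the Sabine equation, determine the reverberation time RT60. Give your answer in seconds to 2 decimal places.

1.10 s

Total absorption A = 266.2×0.64 + 9.7×0.05 + 14.6×0.22 + 327.7×0.03 + 266.2×0.04
  = 170.368 + 0.485 + 3.212 + 9.831 + 10.648 = 194.544 m² sabins.
Room volume: 1331 m³.
Sabine: RT60 = 0.161 × 1331 / 194.544 = 1.10 s.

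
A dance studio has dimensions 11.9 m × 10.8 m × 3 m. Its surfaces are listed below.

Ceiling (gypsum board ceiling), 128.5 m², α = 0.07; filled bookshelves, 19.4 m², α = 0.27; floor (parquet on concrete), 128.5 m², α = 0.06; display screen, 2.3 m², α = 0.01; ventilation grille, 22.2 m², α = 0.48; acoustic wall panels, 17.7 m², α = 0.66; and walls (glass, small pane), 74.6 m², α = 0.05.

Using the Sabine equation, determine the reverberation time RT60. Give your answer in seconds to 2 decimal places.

1.29 seconds

A = Σ Sᵢαᵢ = 128.5·0.07 + 19.4·0.27 + 128.5·0.06 + 2.3·0.01 + 22.2·0.48 + 17.7·0.66 + 74.6·0.05 = 48.034 sabins.
Room volume: 385.56 m³.
RT60 = 0.161 · V / A = 0.161 × 385.56 / 48.034 = 1.29 s.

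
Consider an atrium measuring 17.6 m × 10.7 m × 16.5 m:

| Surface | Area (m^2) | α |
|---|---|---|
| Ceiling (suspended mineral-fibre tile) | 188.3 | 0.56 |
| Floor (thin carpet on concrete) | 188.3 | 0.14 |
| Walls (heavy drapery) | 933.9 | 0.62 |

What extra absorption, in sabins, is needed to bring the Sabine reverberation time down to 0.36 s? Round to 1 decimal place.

Equivalent absorption area: A₁ = 188.3*0.56 + 188.3*0.14 + 933.9*0.62 = 710.828 m^2.
For T = 0.36 s, need A₂ = 0.161·V/T = 0.161·3107.28/0.36 = 1389.645 sabins.
Additional absorption ΔA = 1389.645 − 710.828 = 678.8 sabins.

678.8 sabins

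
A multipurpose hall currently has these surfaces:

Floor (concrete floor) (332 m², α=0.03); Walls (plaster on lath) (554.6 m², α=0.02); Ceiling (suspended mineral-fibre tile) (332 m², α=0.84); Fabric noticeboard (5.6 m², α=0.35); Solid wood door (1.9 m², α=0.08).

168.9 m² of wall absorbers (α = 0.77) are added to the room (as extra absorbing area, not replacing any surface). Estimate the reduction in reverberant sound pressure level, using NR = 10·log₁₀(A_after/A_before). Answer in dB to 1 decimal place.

Equivalent absorption area: A_before = 332·0.03 + 554.6·0.02 + 332·0.84 + 5.6·0.35 + 1.9·0.08 = 302.044 m².
Added absorption = 168.9 × 0.77 = 130.053 sabins.
New total A_after = 432.097 sabins.
NR = 10·log₁₀(432.097/302.044) = 1.6 dB.

1.6 dB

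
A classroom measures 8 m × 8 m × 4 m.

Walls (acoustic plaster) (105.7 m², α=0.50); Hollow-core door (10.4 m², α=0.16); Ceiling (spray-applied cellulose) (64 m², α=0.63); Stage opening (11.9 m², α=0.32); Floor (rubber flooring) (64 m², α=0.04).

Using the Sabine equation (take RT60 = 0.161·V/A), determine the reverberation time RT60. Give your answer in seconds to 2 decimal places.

A = Σ Sᵢαᵢ = 105.7*0.50 + 10.4*0.16 + 64*0.63 + 11.9*0.32 + 64*0.04 = 101.202 sabins.
V = 8·8·4 = 256 m³.
T = 0.161 V/A = 0.161·256/101.202 = 0.41 s.

0.41 s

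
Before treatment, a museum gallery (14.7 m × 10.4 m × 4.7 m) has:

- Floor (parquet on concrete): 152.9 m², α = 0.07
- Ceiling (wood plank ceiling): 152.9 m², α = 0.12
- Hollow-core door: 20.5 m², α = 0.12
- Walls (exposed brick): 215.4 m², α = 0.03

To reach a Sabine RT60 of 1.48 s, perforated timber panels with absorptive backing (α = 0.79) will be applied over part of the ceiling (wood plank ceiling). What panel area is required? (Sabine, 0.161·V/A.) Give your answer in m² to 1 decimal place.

60.0

Equivalent absorption area: A₁ = 152.9·0.07 + 152.9·0.12 + 20.5·0.12 + 215.4·0.03 = 37.973 m².
Required A₂ = 0.161·718.536/1.48 = 78.165 sabins.
ΔA needed = 78.165 − 37.973 = 40.192 sabins.
Each m² of panel replacing the ceiling (wood plank ceiling) adds (0.79 − 0.12) = 0.67 sabins.
Area = ΔA/Δα = 40.192/0.67 = 60.0 m².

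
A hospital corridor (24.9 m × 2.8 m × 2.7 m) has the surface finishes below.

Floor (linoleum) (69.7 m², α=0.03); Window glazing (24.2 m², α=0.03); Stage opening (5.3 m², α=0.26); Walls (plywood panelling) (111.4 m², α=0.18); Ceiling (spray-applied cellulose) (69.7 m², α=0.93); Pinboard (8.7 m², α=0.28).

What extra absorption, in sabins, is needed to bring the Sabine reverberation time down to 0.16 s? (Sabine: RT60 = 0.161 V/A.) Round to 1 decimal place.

Total absorption A₁ = 69.7·0.03 + 24.2·0.03 + 5.3·0.26 + 111.4·0.18 + 69.7·0.93 + 8.7·0.28
  = 2.091 + 0.726 + 1.378 + 20.052 + 64.821 + 2.436 = 91.504 m² sabins.
V = 188.244 m³. Required absorption A₂ = 0.161 × 188.244 / 0.16 = 189.421 sabins.
ΔA = A₂ − A₁ = 189.421 − 91.504 = 97.9 sabins.

97.9 sabins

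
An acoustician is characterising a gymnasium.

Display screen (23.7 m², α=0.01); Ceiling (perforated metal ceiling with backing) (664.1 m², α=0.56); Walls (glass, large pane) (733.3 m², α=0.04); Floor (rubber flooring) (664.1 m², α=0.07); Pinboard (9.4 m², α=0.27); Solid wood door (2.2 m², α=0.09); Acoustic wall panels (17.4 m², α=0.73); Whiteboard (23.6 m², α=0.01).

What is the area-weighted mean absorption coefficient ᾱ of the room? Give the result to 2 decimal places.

0.22

S = Σ Sᵢ = 23.7 + 664.1 + 733.3 + 664.1 + 9.4 + 2.2 + 17.4 + 23.6 = 2137.8 m².
A = 23.7*0.01 + 664.1*0.56 + 733.3*0.04 + 664.1*0.07 + 9.4*0.27 + 2.2*0.09 + 17.4*0.73 + 23.6*0.01 = 463.626 sabins.
ᾱ = A/S = 0.22.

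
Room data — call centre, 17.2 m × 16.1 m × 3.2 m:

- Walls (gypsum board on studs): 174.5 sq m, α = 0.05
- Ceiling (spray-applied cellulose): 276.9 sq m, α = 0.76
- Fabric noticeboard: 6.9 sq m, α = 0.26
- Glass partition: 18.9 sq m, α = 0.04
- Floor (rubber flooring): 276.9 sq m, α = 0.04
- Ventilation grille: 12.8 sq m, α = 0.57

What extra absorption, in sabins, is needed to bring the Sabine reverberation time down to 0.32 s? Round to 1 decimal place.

Equivalent absorption area: A₁ = 174.5·0.05 + 276.9·0.76 + 6.9·0.26 + 18.9·0.04 + 276.9·0.04 + 12.8·0.57 = 240.091 sq m.
V = 886.144 m³. Required absorption A₂ = 0.161 × 886.144 / 0.32 = 445.841 sabins.
Additional absorption ΔA = 445.841 − 240.091 = 205.8 sabins.

205.8 sabins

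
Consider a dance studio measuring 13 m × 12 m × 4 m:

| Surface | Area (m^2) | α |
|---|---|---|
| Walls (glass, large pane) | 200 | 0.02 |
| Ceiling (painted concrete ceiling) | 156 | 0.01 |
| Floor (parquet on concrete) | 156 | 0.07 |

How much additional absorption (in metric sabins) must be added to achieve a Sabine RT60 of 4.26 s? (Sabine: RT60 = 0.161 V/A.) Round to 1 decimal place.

Total absorption A₁ = 200×0.02 + 156×0.01 + 156×0.07
  = 4.000 + 1.560 + 10.920 = 16.480 m^2 sabins.
Target A₂ = 0.161·624/4.26 = 23.583 sabins (V = 624 m³).
Additional absorption ΔA = 23.583 − 16.480 = 7.1 sabins.

7.1 sabins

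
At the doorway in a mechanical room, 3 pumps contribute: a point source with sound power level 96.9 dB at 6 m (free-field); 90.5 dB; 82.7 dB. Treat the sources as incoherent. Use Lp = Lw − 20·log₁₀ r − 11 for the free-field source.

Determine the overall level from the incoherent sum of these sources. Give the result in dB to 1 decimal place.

91.2 dB

Source at 6 m: Lp = 96.9 − 20·log₁₀(6) − 11 = 70.3 dB.
Sum in the linear (power) domain: Σ 10^(Lᵢ/10) = 10^(70.3/10) + 10^(90.5/10) + 10^(82.7/10) = 1.319e+09.
Combined level = 10 log₁₀(1.319e+09) = 91.2 dB.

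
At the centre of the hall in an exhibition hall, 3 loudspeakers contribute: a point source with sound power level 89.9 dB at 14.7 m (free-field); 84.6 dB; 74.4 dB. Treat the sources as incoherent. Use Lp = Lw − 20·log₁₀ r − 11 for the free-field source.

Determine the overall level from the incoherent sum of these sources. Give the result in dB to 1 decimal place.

Source at 14.7 m: Lp = 89.9 − 20·log₁₀(14.7) − 11 = 55.6 dB.
Σ 10^(Lᵢ/10) = 3.163e+08.
L_total = 10·log₁₀(3.163e+08) = 85.0 dB.

85.0 dB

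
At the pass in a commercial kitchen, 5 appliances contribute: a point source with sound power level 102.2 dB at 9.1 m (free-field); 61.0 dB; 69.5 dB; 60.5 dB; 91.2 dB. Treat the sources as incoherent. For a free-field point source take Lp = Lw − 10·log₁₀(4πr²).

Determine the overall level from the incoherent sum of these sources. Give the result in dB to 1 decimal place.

Source at 9.1 m: Lp = 102.2 − 10·log₁₀(4π·9.1²) = 102.2 − 10·log₁₀(1040.621) = 72.0 dB.
Σ 10^(Lᵢ/10) = 1.345e+09.
Combined level = 10 log₁₀(1.345e+09) = 91.3 dB.

91.3 dB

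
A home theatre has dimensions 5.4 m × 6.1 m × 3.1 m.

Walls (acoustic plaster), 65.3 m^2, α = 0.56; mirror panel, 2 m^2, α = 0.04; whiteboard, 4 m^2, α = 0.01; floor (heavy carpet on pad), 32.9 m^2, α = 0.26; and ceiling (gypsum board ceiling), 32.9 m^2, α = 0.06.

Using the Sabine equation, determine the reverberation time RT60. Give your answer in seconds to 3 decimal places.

0.348 s

Total absorption A = 65.3×0.56 + 2×0.04 + 4×0.01 + 32.9×0.26 + 32.9×0.06
  = 36.568 + 0.080 + 0.040 + 8.554 + 1.974 = 47.216 m^2 sabins.
V = 5.4·6.1·3.1 = 102.114 m³.
RT60 = 0.161 · V / A = 0.161 × 102.114 / 47.216 = 0.348 s.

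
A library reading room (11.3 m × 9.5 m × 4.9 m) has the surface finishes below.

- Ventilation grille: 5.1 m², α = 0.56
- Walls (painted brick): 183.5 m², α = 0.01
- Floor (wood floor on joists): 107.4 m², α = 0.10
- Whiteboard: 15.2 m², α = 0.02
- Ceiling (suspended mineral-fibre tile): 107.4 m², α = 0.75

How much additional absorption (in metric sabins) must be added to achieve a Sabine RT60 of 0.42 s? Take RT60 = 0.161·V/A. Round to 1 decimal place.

Total absorption A₁ = 5.1×0.56 + 183.5×0.01 + 107.4×0.10 + 15.2×0.02 + 107.4×0.75
  = 2.856 + 1.835 + 10.740 + 0.304 + 80.550 = 96.285 m² sabins.
Target A₂ = 0.161·526.015/0.42 = 201.639 sabins (V = 526.015 m³).
Shortfall: 201.639 − 96.285 = 105.4 sabins.

105.4 sabins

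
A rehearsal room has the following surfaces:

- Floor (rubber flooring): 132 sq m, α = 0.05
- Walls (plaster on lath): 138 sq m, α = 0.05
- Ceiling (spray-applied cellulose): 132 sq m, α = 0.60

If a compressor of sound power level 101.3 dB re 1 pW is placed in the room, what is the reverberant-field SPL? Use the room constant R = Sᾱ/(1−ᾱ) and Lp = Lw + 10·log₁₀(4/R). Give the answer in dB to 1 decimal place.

86.5 dB

A = 92.700 sabins; S = 402.0 sq m.
ᾱ = 92.700/402.0 = 0.2306; R = Sᾱ/(1−ᾱ) = 92.700/(1−0.2306) = 120.483 sq m.
Lp = Lw + 10 log₁₀(4/R) = 101.3 -14.79 = 86.5 dB.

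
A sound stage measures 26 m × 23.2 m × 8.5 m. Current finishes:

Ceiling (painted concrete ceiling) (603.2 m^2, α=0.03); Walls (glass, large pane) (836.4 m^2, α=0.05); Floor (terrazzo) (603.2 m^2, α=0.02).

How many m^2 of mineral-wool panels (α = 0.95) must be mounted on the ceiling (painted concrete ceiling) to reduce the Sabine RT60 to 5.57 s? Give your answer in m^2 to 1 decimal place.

Summing Sᵢαᵢ: 18.096 + 41.820 + 12.064 → A₁ = 71.980 sabins.
Required A₂ = 0.161·5127.2/5.57 = 148.201 sabins.
ΔA needed = 148.201 − 71.980 = 76.221 sabins.
Each m^2 of panel replacing the ceiling (painted concrete ceiling) adds (0.95 − 0.03) = 0.92 sabins.
Area = ΔA/Δα = 76.221/0.92 = 82.8 m^2.

82.8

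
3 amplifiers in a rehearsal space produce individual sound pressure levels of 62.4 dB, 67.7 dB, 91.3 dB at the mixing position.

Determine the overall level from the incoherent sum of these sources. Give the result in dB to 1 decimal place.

Sum in the linear (power) domain: Σ 10^(Lᵢ/10) = 10^(62.4/10) + 10^(67.7/10) + 10^(91.3/10) = 1.357e+09.
L_total = 10·log₁₀(1.357e+09) = 91.3 dB.

91.3 dB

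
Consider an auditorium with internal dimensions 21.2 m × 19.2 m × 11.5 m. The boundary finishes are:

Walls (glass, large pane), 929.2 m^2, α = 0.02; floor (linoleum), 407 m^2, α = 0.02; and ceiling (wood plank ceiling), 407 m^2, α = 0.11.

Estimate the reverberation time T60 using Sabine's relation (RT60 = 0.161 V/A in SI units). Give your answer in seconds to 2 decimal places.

10.54 sec

Total absorption A = 929.2·0.02 + 407·0.02 + 407·0.11
  = 18.584 + 8.140 + 44.770 = 71.494 m^2 sabins.
Room volume: 4680.96 m³.
RT60 = 0.161 · V / A = 0.161 × 4680.96 / 71.494 = 10.54 s.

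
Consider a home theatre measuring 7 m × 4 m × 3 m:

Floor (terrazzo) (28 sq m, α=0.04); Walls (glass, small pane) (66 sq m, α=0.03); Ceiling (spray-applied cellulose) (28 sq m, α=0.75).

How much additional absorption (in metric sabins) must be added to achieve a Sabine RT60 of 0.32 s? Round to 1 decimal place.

Summing Sᵢαᵢ: 1.120 + 1.980 + 21.000 → A₁ = 24.100 sabins.
V = 84 m³. Required absorption A₂ = 0.161 × 84 / 0.32 = 42.263 sabins.
ΔA = A₂ − A₁ = 42.263 − 24.100 = 18.2 sabins.

18.2 sabins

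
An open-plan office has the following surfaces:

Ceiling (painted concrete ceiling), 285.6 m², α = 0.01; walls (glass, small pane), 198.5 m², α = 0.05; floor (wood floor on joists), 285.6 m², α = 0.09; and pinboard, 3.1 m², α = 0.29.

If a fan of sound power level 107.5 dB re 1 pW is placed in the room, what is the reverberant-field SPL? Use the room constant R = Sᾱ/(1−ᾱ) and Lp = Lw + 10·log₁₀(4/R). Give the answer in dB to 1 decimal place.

Σ(Sᵢαᵢ) = 285.6×0.01 + 198.5×0.05 + 285.6×0.09 + 3.1×0.29 = 39.384; total area S = 772.8 m².
ᾱ = 39.384/772.8 = 0.0510; R = Sᾱ/(1−ᾱ) = 39.384/(1−0.0510) = 41.501 m².
Lp = Lw + 10 log₁₀(4/R) = 107.5 -10.16 = 97.3 dB.

97.3 dB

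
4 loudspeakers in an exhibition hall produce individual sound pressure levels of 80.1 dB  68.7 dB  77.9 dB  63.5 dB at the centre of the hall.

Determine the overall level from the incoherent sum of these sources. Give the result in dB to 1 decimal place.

82.4 dB

Converting to relative power and adding: 10^(80.1/10) + 10^(68.7/10) + 10^(77.9/10) + 10^(63.5/10) = 1.736e+08.
L_total = 10·log₁₀(1.736e+08) = 82.4 dB.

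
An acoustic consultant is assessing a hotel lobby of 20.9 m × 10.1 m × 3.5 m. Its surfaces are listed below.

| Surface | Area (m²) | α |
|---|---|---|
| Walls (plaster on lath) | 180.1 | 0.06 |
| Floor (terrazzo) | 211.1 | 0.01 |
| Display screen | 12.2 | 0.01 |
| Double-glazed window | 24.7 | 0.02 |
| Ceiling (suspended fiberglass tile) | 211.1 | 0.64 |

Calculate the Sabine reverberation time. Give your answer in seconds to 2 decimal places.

Total absorption A = 180.1*0.06 + 211.1*0.01 + 12.2*0.01 + 24.7*0.02 + 211.1*0.64
  = 10.806 + 2.111 + 0.122 + 0.494 + 135.104 = 148.637 m² sabins.
V = 20.9·10.1·3.5 = 738.815 m³.
T = 0.161 V/A = 0.161·738.815/148.637 = 0.80 s.

0.80 sec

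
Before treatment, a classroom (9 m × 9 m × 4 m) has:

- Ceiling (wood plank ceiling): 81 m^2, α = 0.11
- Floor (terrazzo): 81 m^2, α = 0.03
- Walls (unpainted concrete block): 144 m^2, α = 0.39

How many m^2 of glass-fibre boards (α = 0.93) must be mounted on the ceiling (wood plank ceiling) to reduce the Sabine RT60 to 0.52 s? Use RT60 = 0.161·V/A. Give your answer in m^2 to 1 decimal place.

Total absorption A₁ = 81×0.11 + 81×0.03 + 144×0.39
  = 8.910 + 2.430 + 56.160 = 67.500 m^2 sabins.
Required A₂ = 0.161·324/0.52 = 100.315 sabins.
Absorption to add: 100.315 − 67.500 = 32.815 sabins.
Net gain per m^2: Δα = 0.93 − 0.11 = 0.82.
Area = ΔA/Δα = 32.815/0.82 = 40.0 m^2.

40.0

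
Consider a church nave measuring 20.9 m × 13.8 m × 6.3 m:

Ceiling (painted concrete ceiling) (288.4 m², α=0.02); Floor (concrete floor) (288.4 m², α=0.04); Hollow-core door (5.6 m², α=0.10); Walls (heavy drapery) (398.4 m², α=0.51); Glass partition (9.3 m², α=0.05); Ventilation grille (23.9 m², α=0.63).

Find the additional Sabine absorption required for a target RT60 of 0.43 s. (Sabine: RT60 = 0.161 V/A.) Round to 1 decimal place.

A₁ = Σ Sᵢαᵢ = 288.4*0.02 + 288.4*0.04 + 5.6*0.10 + 398.4*0.51 + 9.3*0.05 + 23.9*0.63 = 236.570 sabins.
Target A₂ = 0.161·1817.046/0.43 = 680.336 sabins (V = 1817.046 m³).
Shortfall: 680.336 − 236.570 = 443.8 sabins.

443.8 sabins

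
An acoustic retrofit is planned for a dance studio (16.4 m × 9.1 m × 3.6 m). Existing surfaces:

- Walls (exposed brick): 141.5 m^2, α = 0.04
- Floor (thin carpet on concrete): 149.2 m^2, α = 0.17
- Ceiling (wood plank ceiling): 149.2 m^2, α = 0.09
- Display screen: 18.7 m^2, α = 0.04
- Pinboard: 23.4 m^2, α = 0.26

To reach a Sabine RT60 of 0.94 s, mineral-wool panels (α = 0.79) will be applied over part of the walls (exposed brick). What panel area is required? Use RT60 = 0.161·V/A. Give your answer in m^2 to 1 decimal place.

54.3

Summing Sᵢαᵢ: 5.660 + 25.364 + 13.428 + 0.748 + 6.084 → A₁ = 51.284 sabins.
Required A₂ = 0.161·537.264/0.94 = 92.021 sabins.
Absorption to add: 92.021 − 51.284 = 40.737 sabins.
Net gain per m^2: Δα = 0.79 − 0.04 = 0.75.
Area = ΔA/Δα = 40.737/0.75 = 54.3 m^2.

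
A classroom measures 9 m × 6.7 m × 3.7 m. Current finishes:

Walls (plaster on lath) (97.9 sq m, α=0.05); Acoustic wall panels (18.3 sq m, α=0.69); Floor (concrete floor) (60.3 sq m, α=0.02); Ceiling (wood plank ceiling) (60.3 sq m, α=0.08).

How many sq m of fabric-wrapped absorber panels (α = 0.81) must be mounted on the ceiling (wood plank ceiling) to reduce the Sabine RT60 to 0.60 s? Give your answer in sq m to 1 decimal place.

Total absorption A₁ = 97.9·0.05 + 18.3·0.69 + 60.3·0.02 + 60.3·0.08
  = 4.895 + 12.627 + 1.206 + 4.824 = 23.552 sq m sabins.
V = 223.11 m³. Target absorption A₂ = 0.161 × 223.11 / 0.60 = 59.868 sabins.
ΔA needed = 59.868 − 23.552 = 36.316 sabins.
Net gain per sq m: Δα = 0.81 − 0.08 = 0.73.
Panel area = 36.316 / 0.73 = 49.7 sq m.

49.7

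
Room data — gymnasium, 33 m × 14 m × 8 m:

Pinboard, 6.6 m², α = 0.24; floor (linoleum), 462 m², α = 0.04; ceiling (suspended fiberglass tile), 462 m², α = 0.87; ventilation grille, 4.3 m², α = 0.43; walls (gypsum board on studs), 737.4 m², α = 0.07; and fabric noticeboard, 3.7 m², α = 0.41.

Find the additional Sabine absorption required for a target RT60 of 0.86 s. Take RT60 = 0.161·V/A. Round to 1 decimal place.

Equivalent absorption area: A₁ = 6.6·0.24 + 462·0.04 + 462·0.87 + 4.3·0.43 + 737.4·0.07 + 3.7·0.41 = 476.988 m².
Target A₂ = 0.161·3696/0.86 = 691.926 sabins (V = 3696 m³).
Shortfall: 691.926 − 476.988 = 214.9 sabins.

214.9 sabins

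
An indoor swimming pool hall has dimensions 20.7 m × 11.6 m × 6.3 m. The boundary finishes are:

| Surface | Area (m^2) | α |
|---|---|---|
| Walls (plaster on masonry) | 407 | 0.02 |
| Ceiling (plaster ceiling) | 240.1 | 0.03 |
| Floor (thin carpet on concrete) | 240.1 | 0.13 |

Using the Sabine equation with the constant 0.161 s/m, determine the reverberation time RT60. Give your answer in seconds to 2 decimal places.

5.23 sec

A = Σ Sᵢαᵢ = 407·0.02 + 240.1·0.03 + 240.1·0.13 = 46.556 sabins.
Room volume: 1512.756 m³.
RT60 = 0.161 · V / A = 0.161 × 1512.756 / 46.556 = 5.23 s.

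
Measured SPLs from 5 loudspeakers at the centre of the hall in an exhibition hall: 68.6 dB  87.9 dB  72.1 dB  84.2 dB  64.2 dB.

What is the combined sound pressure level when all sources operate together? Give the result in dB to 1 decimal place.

89.6 dB

Converting to relative power and adding: 10^(68.6/10) + 10^(87.9/10) + 10^(72.1/10) + 10^(84.2/10) + 10^(64.2/10) = 9.057e+08.
Back to dB: 10·log₁₀ Σ = 89.6 dB.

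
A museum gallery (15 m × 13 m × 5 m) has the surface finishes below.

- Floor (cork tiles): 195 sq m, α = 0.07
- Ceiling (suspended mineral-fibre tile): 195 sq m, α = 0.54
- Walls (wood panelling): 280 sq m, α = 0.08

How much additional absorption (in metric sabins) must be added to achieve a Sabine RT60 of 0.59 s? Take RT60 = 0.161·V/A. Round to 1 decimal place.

124.7 sabins

Equivalent absorption area: A₁ = 195×0.07 + 195×0.54 + 280×0.08 = 141.350 sq m.
V = 975 m³. Required absorption A₂ = 0.161 × 975 / 0.59 = 266.059 sabins.
Additional absorption ΔA = 266.059 − 141.350 = 124.7 sabins.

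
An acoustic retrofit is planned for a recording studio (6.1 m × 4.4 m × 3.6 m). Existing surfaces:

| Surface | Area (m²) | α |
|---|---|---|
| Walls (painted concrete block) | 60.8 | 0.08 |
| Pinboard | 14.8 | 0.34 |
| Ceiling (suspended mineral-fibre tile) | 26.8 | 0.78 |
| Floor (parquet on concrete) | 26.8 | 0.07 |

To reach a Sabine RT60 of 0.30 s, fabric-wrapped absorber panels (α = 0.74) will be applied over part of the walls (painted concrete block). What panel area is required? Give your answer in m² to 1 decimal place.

Equivalent absorption area: A₁ = 60.8·0.08 + 14.8·0.34 + 26.8·0.78 + 26.8·0.07 = 32.676 m².
Required A₂ = 0.161·96.624/0.30 = 51.855 sabins.
Absorption to add: 51.855 − 32.676 = 19.179 sabins.
Net gain per m²: Δα = 0.74 − 0.08 = 0.66.
Area = ΔA/Δα = 19.179/0.66 = 29.1 m².

29.1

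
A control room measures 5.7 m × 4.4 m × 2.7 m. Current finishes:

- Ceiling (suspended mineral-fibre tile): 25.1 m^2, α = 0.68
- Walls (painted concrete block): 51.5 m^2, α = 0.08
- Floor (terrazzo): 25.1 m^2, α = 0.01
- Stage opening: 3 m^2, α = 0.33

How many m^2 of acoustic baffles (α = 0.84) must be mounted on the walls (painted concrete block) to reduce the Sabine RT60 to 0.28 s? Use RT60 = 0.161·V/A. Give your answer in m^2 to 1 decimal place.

Equivalent absorption area: A₁ = 25.1×0.68 + 51.5×0.08 + 25.1×0.01 + 3×0.33 = 22.429 m^2.
V = 67.716 m³. Target absorption A₂ = 0.161 × 67.716 / 0.28 = 38.937 sabins.
Absorption to add: 38.937 − 22.429 = 16.508 sabins.
Net gain per m^2: Δα = 0.84 − 0.08 = 0.76.
Panel area = 16.508 / 0.76 = 21.7 m^2.

21.7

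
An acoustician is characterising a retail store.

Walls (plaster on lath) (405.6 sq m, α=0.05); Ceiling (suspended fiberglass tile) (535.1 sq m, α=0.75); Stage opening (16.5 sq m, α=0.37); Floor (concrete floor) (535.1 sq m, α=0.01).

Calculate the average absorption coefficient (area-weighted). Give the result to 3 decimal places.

Total surface area S = 1492.3 sq m.
Weighted sum Σ Sα = 433.061.
ᾱ = A/S = 0.290.

0.290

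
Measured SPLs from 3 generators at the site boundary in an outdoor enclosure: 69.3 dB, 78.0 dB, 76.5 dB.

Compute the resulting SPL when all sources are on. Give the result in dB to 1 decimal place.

80.7 dB

Converting to relative power and adding: 10^(69.3/10) + 10^(78.0/10) + 10^(76.5/10) = 1.163e+08.
Combined level = 10 log₁₀(1.163e+08) = 80.7 dB.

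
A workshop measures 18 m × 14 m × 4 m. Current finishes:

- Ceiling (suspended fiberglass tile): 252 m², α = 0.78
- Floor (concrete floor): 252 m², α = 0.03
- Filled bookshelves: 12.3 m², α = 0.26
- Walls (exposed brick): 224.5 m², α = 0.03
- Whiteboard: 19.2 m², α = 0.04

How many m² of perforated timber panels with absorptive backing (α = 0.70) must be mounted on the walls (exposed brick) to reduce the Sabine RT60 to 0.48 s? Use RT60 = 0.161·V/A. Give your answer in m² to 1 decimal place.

Equivalent absorption area: A₁ = 252·0.78 + 252·0.03 + 12.3·0.26 + 224.5·0.03 + 19.2·0.04 = 214.821 m².
Required A₂ = 0.161·1008/0.48 = 338.100 sabins.
ΔA needed = 338.100 − 214.821 = 123.279 sabins.
Each m² of panel replacing the walls (exposed brick) adds (0.70 − 0.03) = 0.67 sabins.
Panel area = 123.279 / 0.67 = 184.0 m².

184.0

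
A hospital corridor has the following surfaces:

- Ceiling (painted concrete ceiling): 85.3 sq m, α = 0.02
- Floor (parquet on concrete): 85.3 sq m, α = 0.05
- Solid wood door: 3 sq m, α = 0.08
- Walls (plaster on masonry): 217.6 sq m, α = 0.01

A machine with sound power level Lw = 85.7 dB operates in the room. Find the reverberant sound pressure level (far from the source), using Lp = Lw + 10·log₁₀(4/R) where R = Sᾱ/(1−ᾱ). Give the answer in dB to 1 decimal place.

Σ(Sᵢαᵢ) = 85.3×0.02 + 85.3×0.05 + 3×0.08 + 217.6×0.01 = 8.387; total area S = 391.2 sq m.
ᾱ = 8.387/391.2 = 0.0214; R = Sᾱ/(1−ᾱ) = 8.387/(1−0.0214) = 8.570 sq m.
Lp = 85.7 + 10·log₁₀(4/8.570) = 85.7 + (-3.31) = 82.4 dB.

82.4 dB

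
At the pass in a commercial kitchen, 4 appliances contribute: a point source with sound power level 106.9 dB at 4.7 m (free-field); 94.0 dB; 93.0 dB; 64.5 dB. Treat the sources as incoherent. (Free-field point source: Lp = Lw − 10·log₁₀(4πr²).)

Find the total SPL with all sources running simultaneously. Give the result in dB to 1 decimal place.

96.7 dB

Source at 4.7 m: Lp = 106.9 − 10·log₁₀(4π·4.7²) = 106.9 − 10·log₁₀(277.591) = 82.5 dB.
Converting to relative power and adding: 10^(82.5/10) + 10^(94.0/10) + 10^(93.0/10) + 10^(64.5/10) = 4.688e+09.
Combined level = 10 log₁₀(4.688e+09) = 96.7 dB.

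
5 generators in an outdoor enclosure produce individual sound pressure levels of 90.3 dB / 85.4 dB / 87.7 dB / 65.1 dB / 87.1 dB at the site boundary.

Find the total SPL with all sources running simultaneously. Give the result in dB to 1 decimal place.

94.0 dB

Converting to relative power and adding: 10^(90.3/10) + 10^(85.4/10) + 10^(87.7/10) + 10^(65.1/10) + 10^(87.1/10) = 2.523e+09.
Back to dB: 10·log₁₀ Σ = 94.0 dB.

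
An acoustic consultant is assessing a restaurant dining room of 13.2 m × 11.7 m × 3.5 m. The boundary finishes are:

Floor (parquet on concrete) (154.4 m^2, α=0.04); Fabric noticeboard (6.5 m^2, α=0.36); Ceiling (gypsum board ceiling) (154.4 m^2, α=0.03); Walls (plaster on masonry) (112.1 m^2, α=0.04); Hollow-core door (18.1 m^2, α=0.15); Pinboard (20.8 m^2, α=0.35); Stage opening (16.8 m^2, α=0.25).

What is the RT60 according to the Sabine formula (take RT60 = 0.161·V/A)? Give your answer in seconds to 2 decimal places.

2.73 seconds

Equivalent absorption area: A = 154.4·0.04 + 6.5·0.36 + 154.4·0.03 + 112.1·0.04 + 18.1·0.15 + 20.8·0.35 + 16.8·0.25 = 31.827 m^2.
Volume V = 13.2 × 11.7 × 3.5 = 540.54 m³.
T = 0.161 V/A = 0.161·540.54/31.827 = 2.73 s.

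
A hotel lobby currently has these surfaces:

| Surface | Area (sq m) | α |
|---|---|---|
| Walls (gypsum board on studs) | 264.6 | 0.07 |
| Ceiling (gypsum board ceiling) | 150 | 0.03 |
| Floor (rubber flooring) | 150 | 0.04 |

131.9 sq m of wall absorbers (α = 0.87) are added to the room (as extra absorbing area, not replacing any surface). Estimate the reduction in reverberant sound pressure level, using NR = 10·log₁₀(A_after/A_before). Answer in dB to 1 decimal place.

6.9 dB

Summing Sᵢαᵢ: 18.522 + 4.500 + 6.000 → A_before = 29.022 sabins.
Treatment contributes 131.9·0.87 = 114.753 sabins.
New total A_after = 143.775 sabins.
Reduction = 10 log₁₀(A_after/A_before) = 10 log₁₀(4.9540) = 6.9 dB.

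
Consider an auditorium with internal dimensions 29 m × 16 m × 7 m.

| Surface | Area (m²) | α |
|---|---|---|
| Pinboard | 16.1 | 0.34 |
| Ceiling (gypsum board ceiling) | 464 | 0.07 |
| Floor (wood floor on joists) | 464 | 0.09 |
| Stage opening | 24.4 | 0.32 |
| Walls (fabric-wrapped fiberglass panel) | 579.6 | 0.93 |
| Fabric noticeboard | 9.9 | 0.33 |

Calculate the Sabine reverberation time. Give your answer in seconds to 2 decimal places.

Total absorption A = 16.1×0.34 + 464×0.07 + 464×0.09 + 24.4×0.32 + 579.6×0.93 + 9.9×0.33
  = 5.474 + 32.480 + 41.760 + 7.808 + 539.028 + 3.267 = 629.817 m² sabins.
V = 29·16·7 = 3248 m³.
RT60 = 0.161 · V / A = 0.161 × 3248 / 629.817 = 0.83 s.

0.83 seconds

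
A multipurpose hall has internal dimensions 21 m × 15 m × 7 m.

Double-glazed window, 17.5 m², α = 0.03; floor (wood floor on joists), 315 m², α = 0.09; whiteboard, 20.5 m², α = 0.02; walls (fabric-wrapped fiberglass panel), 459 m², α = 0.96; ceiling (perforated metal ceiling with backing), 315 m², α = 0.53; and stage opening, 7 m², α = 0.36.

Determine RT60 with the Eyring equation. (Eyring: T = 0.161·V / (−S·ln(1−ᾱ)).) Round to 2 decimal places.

0.38 sec

S = Σ Sᵢ = 1134.0 m².
Absorption A = 17.5×0.03 + 315×0.09 + 20.5×0.02 + 459×0.96 + 315×0.53 + 7×0.36 = 639.395 sabins.
Mean coefficient ᾱ = A/S = 0.5638.
Eyring denominator: −S ln(1−ᾱ) = 940.828.
V = 21 × 15 × 7 = 2205 m³.
T = 0.161·V/[−S·ln(1−ᾱ)] = 0.161·2205/940.828 = 0.38 s.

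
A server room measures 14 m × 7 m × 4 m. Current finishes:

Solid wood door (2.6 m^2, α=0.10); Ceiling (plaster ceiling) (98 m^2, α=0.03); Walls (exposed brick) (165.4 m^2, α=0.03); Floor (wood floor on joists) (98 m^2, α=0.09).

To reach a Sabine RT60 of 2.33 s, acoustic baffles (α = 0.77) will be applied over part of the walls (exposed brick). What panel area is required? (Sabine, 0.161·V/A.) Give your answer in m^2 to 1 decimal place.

Equivalent absorption area: A₁ = 2.6*0.10 + 98*0.03 + 165.4*0.03 + 98*0.09 = 16.982 m^2.
V = 392 m³. Target absorption A₂ = 0.161 × 392 / 2.33 = 27.087 sabins.
Absorption to add: 27.087 − 16.982 = 10.105 sabins.
Each m^2 of panel replacing the walls (exposed brick) adds (0.77 − 0.03) = 0.74 sabins.
Panel area = 10.105 / 0.74 = 13.7 m^2.

13.7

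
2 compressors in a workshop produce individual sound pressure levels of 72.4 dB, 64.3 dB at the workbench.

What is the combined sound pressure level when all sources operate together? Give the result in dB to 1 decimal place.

Σ 10^(Lᵢ/10) = 2.007e+07.
Back to dB: 10·log₁₀ Σ = 73.0 dB.

73.0 dB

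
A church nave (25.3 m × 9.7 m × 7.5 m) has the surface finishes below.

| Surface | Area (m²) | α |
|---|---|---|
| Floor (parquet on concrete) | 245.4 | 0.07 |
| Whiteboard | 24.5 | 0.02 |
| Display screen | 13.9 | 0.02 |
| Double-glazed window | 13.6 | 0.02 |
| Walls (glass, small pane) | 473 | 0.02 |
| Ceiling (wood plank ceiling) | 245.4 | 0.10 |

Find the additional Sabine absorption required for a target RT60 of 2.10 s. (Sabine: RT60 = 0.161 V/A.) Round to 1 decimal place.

88.9 sabins

A₁ = Σ Sᵢαᵢ = 245.4·0.07 + 24.5·0.02 + 13.9·0.02 + 13.6·0.02 + 473·0.02 + 245.4·0.10 = 52.218 sabins.
For T = 2.10 s, need A₂ = 0.161·V/T = 0.161·1840.575/2.10 = 141.111 sabins.
Additional absorption ΔA = 141.111 − 52.218 = 88.9 sabins.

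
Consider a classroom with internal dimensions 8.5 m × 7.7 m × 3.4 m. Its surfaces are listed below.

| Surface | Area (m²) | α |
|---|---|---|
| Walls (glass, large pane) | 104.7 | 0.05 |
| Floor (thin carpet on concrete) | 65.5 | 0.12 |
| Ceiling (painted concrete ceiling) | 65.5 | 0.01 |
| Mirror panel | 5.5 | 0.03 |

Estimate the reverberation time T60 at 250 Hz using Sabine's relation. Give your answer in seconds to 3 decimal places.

Summing Sᵢαᵢ: 5.235 + 7.860 + 0.655 + 0.165 → A = 13.915 sabins.
Volume V = 8.5 × 7.7 × 3.4 = 222.53 m³.
RT60 = 0.161 · V / A = 0.161 × 222.53 / 13.915 = 2.575 s.

2.575 seconds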